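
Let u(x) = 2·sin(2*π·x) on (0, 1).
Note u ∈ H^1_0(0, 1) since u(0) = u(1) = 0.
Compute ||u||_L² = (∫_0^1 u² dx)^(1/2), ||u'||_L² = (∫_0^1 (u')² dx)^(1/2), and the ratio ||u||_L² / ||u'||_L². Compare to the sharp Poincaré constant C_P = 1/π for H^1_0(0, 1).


||u||_L² / ||u'||_L² = 1/(2*π) < C_P = 1/π.

u(x) = 2·sin(2*π·x), so u'(x) = 4*π*cos(2*π*x).
Writing u(x) = A·sin(kπx/L) with A = 2 and k = 2, use ∫_0^L sin²(kπx/L) dx = L/2 and ∫_0^L cos²(kπx/L) dx = L/2.
u² = 4·sin²(2*π·x) and (u')² = 16*π^2·cos²(2*π·x), and each of sin², cos² integrates to L/2 = 1/2 over (0, 1).
∫_0^1 u² dx = 2, so ||u||_L² = sqrt(2).
∫_0^1 (u')² dx = 8*π^2, so ||u'||_L² = 2*sqrt(2)*π.
Ratio ||u||_L² / ||u'||_L² = 1/(2*π).
Sharp Poincaré constant on H^1_0(0, 1) is C_P = L/π = 1/π, achieved by sin(π·x).
This is the k = 2 harmonic; the ratio L/(kπ) is strictly less than C_P = L/π, consistent with the sharp inequality ||u||_L² ≤ C_P ||u'||_L².


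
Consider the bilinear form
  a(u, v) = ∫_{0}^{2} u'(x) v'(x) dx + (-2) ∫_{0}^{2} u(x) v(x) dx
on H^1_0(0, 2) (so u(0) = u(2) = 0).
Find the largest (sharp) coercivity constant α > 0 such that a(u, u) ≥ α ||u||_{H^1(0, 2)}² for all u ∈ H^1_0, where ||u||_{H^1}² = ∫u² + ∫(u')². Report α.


α = (-8 + π^2)/(4 + π^2)

Coercivity of a(·,·) on H^1_0(0, 2) means a(u, u) ≥ α ||u||_{H^1}² for every u ∈ H^1_0.
The interval has length L = 2, and Poincaré/coercivity depend only on L. Here a(u, u) = ∫(u')² + (-2)·∫u².
Here c = -2 < 0 with |c| < (π/L)² = π^2/4, so coercivity still holds. The condition a(u,u) ≥ α||u||_{H^1}² reads (1−α)∫(u')² ≥ (α−c)∫u². Any admissible α is ≤ 1 (rapidly oscillating u have ∫u²/∫(u')² → 0), and α = 1 would force 0 ≥ (1−c)∫u², impossible since c < 1; so 1−α > 0. By the sharp Poincaré inequality on H^1_0 of an interval of length L, ∫(u')² ≥ (π/L)²∫u² with equality for the first sine mode sin(π(x−x₀)/L) (x₀ the left endpoint), so the inequality holds for all u iff (1−α)(π/L)² ≥ α − c, i.e. α ≤ ((π/L)² + c)/((π/L)² + 1) = (1 + c(L/π)²)/(1 + (L/π)²). (Direct route, valid since c ≤ 0: Poincaré gives c∫u² ≥ c(L/π)²∫(u')², so a(u,u) ≥ (1 + c(L/π)²)∫(u')², while ||u||_{H^1}² ≤ (1 + (L/π)²)∫(u')²; dividing yields the same α.) With (π/L)² = π^2/4 and c = -2, the largest admissible constant is α = ((π/L)² + c)/((π/L)² + 1).
Simplifying, α = (-8 + π^2)/(4 + π^2).


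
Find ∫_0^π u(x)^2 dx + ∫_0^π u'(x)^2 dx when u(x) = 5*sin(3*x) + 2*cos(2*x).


||u||_{H^1(0,π)}^2 = 120 + 135*π

u'(x) = -4*sin(2*x) + 15*cos(3*x).
Expand u² and (u')² and integrate term by term on (0, π), using: for integers n ≥ 1, ∫_0^π sin²(nx) dx = ∫_0^π cos²(nx) dx = π/2; for n ≠ n', ∫_0^π sin(nx)sin(n'x) dx = ∫_0^π cos(nx)cos(n'x) dx = 0; and by product-to-sum, ∫_0^π sin(nx)cos(n'x) dx = ½∫_0^π [sin((n+n')x) + sin((n−n')x)] dx, which is 0 when n+n' is even and 2n/(n²−n'²) when n+n' is odd (it need not vanish on (0, π)).
  u² squared terms: (2)²·∫cos(2x)² dx = 4·π/2 = 2*π;  (5)²·∫sin(3x)² dx = 25·π/2 = 25*π/2.
  u² cross terms: 2·(2)·(5)·∫cos(2x)·sin(3x) dx = 20·(6/5) = 24.
  So ∫_0^π u² dx = 2*π + 25*π/2 + 24 = 24 + 29*π/2.
  (u')² squared terms: (-4)²·∫sin(2x)² dx = 16·π/2 = 8*π;  (15)²·∫cos(3x)² dx = 225·π/2 = 225*π/2.
  (u')² cross terms: 2·(-4)·(15)·∫sin(2x)·cos(3x) dx = -120·(-4/5) = 96.
  So ∫_0^π (u')² dx = 8*π + 225*π/2 + 96 = 96 + 241*π/2.
||u||_{H^1}^2 = (24 + 29*π/2) + (96 + 241*π/2) = 120 + 135*π.


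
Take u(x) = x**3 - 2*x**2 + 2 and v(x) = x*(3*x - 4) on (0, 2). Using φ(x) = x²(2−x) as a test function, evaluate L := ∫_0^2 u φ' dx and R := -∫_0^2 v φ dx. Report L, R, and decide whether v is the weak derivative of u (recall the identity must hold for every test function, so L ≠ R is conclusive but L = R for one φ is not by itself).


LHS = 0, RHS = 0. Yes, v = u' weakly.

u(x) = x**3 - 2*x**2 + 2, classical derivative u'(x) = 3*x**2 - 4*x.
φ(x) = x²(2−x), so φ'(x) = x*(4 - 3*x).
Note φ(0) = φ(2) = 0, so the boundary term u·φ vanishes.
LHS = ∫_0^2 u(x) φ'(x) dx = ∫_0^2 (-3*x^5 + 10*x^4 - 8*x^3 - 6*x^2 + 8*x) dx. Term by term:
  ∫_0^2 -3*x^5 dx = -32;  ∫_0^2 10*x^4 dx = 64;  ∫_0^2 -8*x^3 dx = -32;
  ∫_0^2 -6*x^2 dx = -16;  ∫_0^2 8*x dx = 16.
Sum: -32 + 64 − 32 − 16 + 16 = 0.
So LHS = 0.
∫_0^2 v(x) φ(x) dx = ∫_0^2 (-3*x^5 + 10*x^4 - 8*x^3) dx. Term by term:
  ∫_0^2 -3*x^5 dx = -32;  ∫_0^2 10*x^4 dx = 64;  ∫_0^2 -8*x^3 dx = -32.
Sum: -32 + 64 − 32 = 0.
So RHS = -∫_0^2 v(x) φ(x) dx = 0.
LHS = RHS, so the identity holds for this test φ.
Moreover u is smooth here and v(x) = u'(x) = 3*x**2 - 4*x pointwise, so the identity holds for every test function. Hence v is the weak derivative of u.


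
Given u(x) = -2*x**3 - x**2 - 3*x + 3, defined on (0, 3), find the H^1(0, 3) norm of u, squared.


||u||_{H^1}^2 = 342693/70

The H^1 norm (squared) on an interval (0, L) is
  ||u||_{H^1}^2 = ∫_0^L u(x)^2 dx + ∫_0^L u'(x)^2 dx.
Compute u'(x) = -6*x**2 - 2*x - 3.
Then u(x)^2 = 4*x**6 + 4*x**5 + 13*x**4 - 6*x**3 + 3*x**2 - 18*x + 9 and u'(x)^2 = 36*x**4 + 24*x**3 + 40*x**2 + 12*x + 9.
Integrate each monomial from 0 to 3 using ∫_0^3 c·x^n dx = c·3^(n+1)/(n+1):
  ∫_0^3 u(x)^2 dx = ∫_0^3 (4*x^6 + 4*x^5 + 13*x^4 - 6*x^3 + 3*x^2 - 18*x + 9) dx. Term by term:
    ∫_0^3 4*x^6 dx = 8748/7;  ∫_0^3 4*x^5 dx = 486;  ∫_0^3 13*x^4 dx = 3159/5;
    ∫_0^3 -6*x^3 dx = -243/2;  ∫_0^3 3*x^2 dx = 27;  ∫_0^3 -18*x dx = -81;
    ∫_0^3 9 dx = 27.
  Sum: 8748/7 + 486 + 3159/5 − 243/2 + 27 − 81 + 27 = 155331/70.
  ∫_0^3 u'(x)^2 dx = ∫_0^3 (36*x^4 + 24*x^3 + 40*x^2 + 12*x + 9) dx. Term by term:
    ∫_0^3 36*x^4 dx = 8748/5;  ∫_0^3 24*x^3 dx = 486;  ∫_0^3 40*x^2 dx = 360;
    ∫_0^3 12*x dx = 54;  ∫_0^3 9 dx = 27.
  Sum: 8748/5 + 486 + 360 + 54 + 27 = 13383/5.
Adding: ||u||_{H^1}^2 = 155331/70 + 13383/5 = 342693/70.


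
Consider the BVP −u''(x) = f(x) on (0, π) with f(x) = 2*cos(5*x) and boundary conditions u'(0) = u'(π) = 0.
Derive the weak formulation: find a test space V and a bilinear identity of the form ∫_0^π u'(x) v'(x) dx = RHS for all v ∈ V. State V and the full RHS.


V = H^1(0, π) (no boundary constraint on v; u is determined up to an additive constant); weak form: ∫_0^π u'v' dx = ∫_0^π (2*cos(5*x)) v dx for all v ∈ V.

Multiply both sides by a test function v and integrate from 0 to π:
  ∫_0^π −u''(x) v(x) dx = ∫_0^π f(x) v(x) dx.
Integrate the LHS by parts once:
  ∫_0^π −u'' v dx = −[u'(x) v(x)]_0^π + ∫_0^π u'(x) v'(x) dx.
Thus ∫_0^π u'(x) v'(x) dx = ∫_0^π f(x) v(x) dx + [u'(x) v(x)]_0^π.
Choose V so that boundary terms are either known or forced to vanish.
u has homogeneous Neumann: u'(0) = u'(π) = 0. So [u' v]_0^π = 0·v(π) − 0·v(0) = 0 for any v; take V = H^1(0, π).
Weak formulation: find u (satisfying any essential BC) such that ∫_0^π u'(x) v'(x) dx = ∫_0^π f v dx for all v ∈ V (homogeneous Neumann, so boundary terms vanish).
Substituting f(x) = 2*cos(5*x), the right-hand side is ∫_0^π (2*cos(5*x)) v dx.
Compatibility check (pure Neumann): taking v ≡ 1 ∈ V gives 0 = ∫_0^π f dx + (0) − (0), i.e. ∫_0^π f dx must equal u'(0) − u'(π) = 0. Indeed ∫_0^π (2*cos(5*x)) dx = 0, so the data are compatible. The solution is then unique only up to an additive constant (fix it e.g. by requiring ∫_0^π u dx = 0).


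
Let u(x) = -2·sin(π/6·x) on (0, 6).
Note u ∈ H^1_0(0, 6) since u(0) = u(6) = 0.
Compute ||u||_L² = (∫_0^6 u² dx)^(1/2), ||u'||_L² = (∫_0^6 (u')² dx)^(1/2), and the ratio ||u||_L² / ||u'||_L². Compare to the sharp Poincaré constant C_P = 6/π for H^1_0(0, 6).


||u||_L² / ||u'||_L² = 6/π = C_P.

u(x) = -2·sin(π/6·x), so u'(x) = -π*cos(π*x/6)/3.
Writing u(x) = A·sin(kπx/L) with A = -2 and k = 1, use ∫_0^L sin²(kπx/L) dx = L/2 and ∫_0^L cos²(kπx/L) dx = L/2.
u² = 4·sin²(π/6·x) and (u')² = π^2/9·cos²(π/6·x), and each of sin², cos² integrates to L/2 = 3 over (0, 6).
∫_0^6 u² dx = 12, so ||u||_L² = 2*sqrt(3).
∫_0^6 (u')² dx = π^2/3, so ||u'||_L² = sqrt(3)*π/3.
Ratio ||u||_L² / ||u'||_L² = 6/π.
Sharp Poincaré constant on H^1_0(0, 6) is C_P = L/π = 6/π, achieved by sin(π/6·x).
This is the k = 1 eigenfunction (up to amplitude), so the ratio equals the sharp Poincaré constant exactly.


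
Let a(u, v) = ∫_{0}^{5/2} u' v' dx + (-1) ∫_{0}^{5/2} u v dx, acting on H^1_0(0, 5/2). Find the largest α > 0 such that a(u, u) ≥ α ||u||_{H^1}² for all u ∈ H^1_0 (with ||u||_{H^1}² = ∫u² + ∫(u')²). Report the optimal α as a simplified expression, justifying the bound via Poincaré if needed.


α = (-25 + 4*π^2)/(25 + 4*π^2)

Coercivity of a(·,·) on H^1_0(0, 5/2) means a(u, u) ≥ α ||u||_{H^1}² for every u ∈ H^1_0.
The interval has length L = 5/2, and Poincaré/coercivity depend only on L. Here a(u, u) = ∫(u')² + (-1)·∫u².
Here c = -1 < 0 with |c| < (π/L)² = 4*π^2/25, so coercivity still holds. The condition a(u,u) ≥ α||u||_{H^1}² reads (1−α)∫(u')² ≥ (α−c)∫u². Any admissible α is ≤ 1 (rapidly oscillating u have ∫u²/∫(u')² → 0), and α = 1 would force 0 ≥ (1−c)∫u², impossible since c < 1; so 1−α > 0. By the sharp Poincaré inequality on H^1_0 of an interval of length L, ∫(u')² ≥ (π/L)²∫u² with equality for the first sine mode sin(π(x−x₀)/L) (x₀ the left endpoint), so the inequality holds for all u iff (1−α)(π/L)² ≥ α − c, i.e. α ≤ ((π/L)² + c)/((π/L)² + 1) = (1 + c(L/π)²)/(1 + (L/π)²). (Direct route, valid since c ≤ 0: Poincaré gives c∫u² ≥ c(L/π)²∫(u')², so a(u,u) ≥ (1 + c(L/π)²)∫(u')², while ||u||_{H^1}² ≤ (1 + (L/π)²)∫(u')²; dividing yields the same α.) With (π/L)² = 4*π^2/25 and c = -1, the largest admissible constant is α = ((π/L)² + c)/((π/L)² + 1).
Simplifying, α = (-25 + 4*π^2)/(25 + 4*π^2).


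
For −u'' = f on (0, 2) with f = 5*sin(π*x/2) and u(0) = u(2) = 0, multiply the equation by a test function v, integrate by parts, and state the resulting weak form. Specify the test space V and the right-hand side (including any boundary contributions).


V = H^1_0(0, 2) (so v(0) = v(2) = 0); weak form: ∫_0^2 u'v' dx = ∫_0^2 (5*sin(π*x/2)) v dx for all v ∈ V.

Multiply both sides by a test function v and integrate from 0 to 2:
  ∫_0^2 −u''(x) v(x) dx = ∫_0^2 f(x) v(x) dx.
Integrate the LHS by parts once:
  ∫_0^2 −u'' v dx = −[u'(x) v(x)]_0^2 + ∫_0^2 u'(x) v'(x) dx.
Thus ∫_0^2 u'(x) v'(x) dx = ∫_0^2 f(x) v(x) dx + [u'(x) v(x)]_0^2.
Choose V so that boundary terms are either known or forced to vanish.
u is Dirichlet: u(0) = u(2) = 0. Let V = H^1_0(0, 2); then v(0) = v(2) = 0, and [u' v]_0^2 = 0.
Weak formulation: find u (satisfying any essential BC) such that ∫_0^2 u'(x) v'(x) dx = ∫_0^2 f v dx for all v ∈ V.
Substituting f(x) = 5*sin(π*x/2), the right-hand side is ∫_0^2 (5*sin(π*x/2)) v dx.


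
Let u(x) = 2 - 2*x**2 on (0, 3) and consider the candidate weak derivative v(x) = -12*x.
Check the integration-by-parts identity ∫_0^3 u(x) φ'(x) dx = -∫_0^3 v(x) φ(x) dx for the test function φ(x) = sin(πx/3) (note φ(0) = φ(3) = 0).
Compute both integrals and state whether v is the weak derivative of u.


LHS = 36/π, RHS = 108/π. No, v is not the weak derivative of u.

u(x) = 2 - 2*x**2, classical derivative u'(x) = -4*x.
φ(x) = sin(πx/3), so φ'(x) = π*cos(π*x/3)/3.
Note φ(0) = φ(3) = 0, so the boundary term u·φ vanishes.
LHS = ∫_0^3 u(x) φ'(x) dx = ∫_0^3 (-2*π*x^2*cos(π*x/3)/3 + 2*π*cos(π*x/3)/3) dx. Term by term:
  ∫_0^3 2*π*cos(π*x/3)/3 dx = 0;  ∫_0^3 -2*π*x^2*cos(π*x/3)/3 dx = 36/π.
Sum: 0 + 36/π = 36/π.
So LHS = 36/π.
∫_0^3 v(x) φ(x) dx = ∫_0^3 (-12*x*sin(π*x/3)) dx. Term by term:
  ∫_0^3 -12*x*sin(π*x/3) dx = -108/π.
So RHS = -∫_0^3 v(x) φ(x) dx = 108/π.
LHS − RHS = -72/π ≠ 0, so the identity fails.
(For a valid weak derivative the identity must hold for EVERY test function, in particular this one. The failure shows v is NOT the weak derivative of u.)
Correct weak derivative would be u'(x) = -4*x.


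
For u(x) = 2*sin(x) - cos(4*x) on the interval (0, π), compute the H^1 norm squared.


||u||_{H^1(0,π)}^2 = 136/15 + 25*π/2

u'(x) = 4*sin(4*x) + 2*cos(x).
Expand u² and (u')² and integrate term by term on (0, π), using: for integers n ≥ 1, ∫_0^π sin²(nx) dx = ∫_0^π cos²(nx) dx = π/2; for n ≠ n', ∫_0^π sin(nx)sin(n'x) dx = ∫_0^π cos(nx)cos(n'x) dx = 0; and by product-to-sum, ∫_0^π sin(nx)cos(n'x) dx = ½∫_0^π [sin((n+n')x) + sin((n−n')x)] dx, which is 0 when n+n' is even and 2n/(n²−n'²) when n+n' is odd (it need not vanish on (0, π)).
  u² squared terms: (-1)²·∫cos(4x)² dx = 1·π/2 = π/2;  (2)²·∫sin(x)² dx = 4·π/2 = 2*π.
  u² cross terms: 2·(-1)·(2)·∫cos(4x)·sin(x) dx = -4·(-2/15) = 8/15.
  So ∫_0^π u² dx = π/2 + 2*π + 8/15 = 8/15 + 5*π/2.
  (u')² squared terms: (2)²·∫cos(x)² dx = 4·π/2 = 2*π;  (4)²·∫sin(4x)² dx = 16·π/2 = 8*π.
  (u')² cross terms: 2·(2)·(4)·∫cos(x)·sin(4x) dx = 16·(8/15) = 128/15.
  So ∫_0^π (u')² dx = 2*π + 8*π + 128/15 = 128/15 + 10*π.
||u||_{H^1}^2 = (8/15 + 5*π/2) + (128/15 + 10*π) = 136/15 + 25*π/2.


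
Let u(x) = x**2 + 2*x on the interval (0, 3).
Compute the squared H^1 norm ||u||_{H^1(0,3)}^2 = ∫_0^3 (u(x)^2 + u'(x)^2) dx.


||u||_{H^1}^2 = 1248/5

The H^1 norm (squared) on an interval (0, L) is
  ||u||_{H^1}^2 = ∫_0^L u(x)^2 dx + ∫_0^L u'(x)^2 dx.
Compute u'(x) = 2*x + 2.
Then u(x)^2 = x**4 + 4*x**3 + 4*x**2 and u'(x)^2 = 4*x**2 + 8*x + 4.
Integrate each monomial from 0 to 3 using ∫_0^3 c·x^n dx = c·3^(n+1)/(n+1):
  ∫_0^3 u(x)^2 dx = ∫_0^3 (x^4 + 4*x^3 + 4*x^2) dx. Term by term:
    ∫_0^3 x^4 dx = 243/5;  ∫_0^3 4*x^3 dx = 81;  ∫_0^3 4*x^2 dx = 36.
  Sum: 243/5 + 81 + 36 = 828/5.
  ∫_0^3 u'(x)^2 dx = ∫_0^3 (4*x^2 + 8*x + 4) dx. Term by term:
    ∫_0^3 4*x^2 dx = 36;  ∫_0^3 8*x dx = 36;  ∫_0^3 4 dx = 12.
  Sum: 36 + 36 + 12 = 84.
Adding: ||u||_{H^1}^2 = 828/5 + 84 = 1248/5.


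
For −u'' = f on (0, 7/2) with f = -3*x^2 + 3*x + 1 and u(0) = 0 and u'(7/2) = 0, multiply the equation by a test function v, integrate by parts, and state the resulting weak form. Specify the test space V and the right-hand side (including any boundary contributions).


V = {v ∈ H^1(0, 7/2) : v(0) = 0} (test functions vanish at x = 0 where u is specified); weak form: ∫_0^7/2 u'v' dx = ∫_0^7/2 (-3*x^2 + 3*x + 1) v dx for all v ∈ V.

Multiply both sides by a test function v and integrate from 0 to 7/2:
  ∫_0^7/2 −u''(x) v(x) dx = ∫_0^7/2 f(x) v(x) dx.
Integrate the LHS by parts once:
  ∫_0^7/2 −u'' v dx = −[u'(x) v(x)]_0^7/2 + ∫_0^7/2 u'(x) v'(x) dx.
Thus ∫_0^7/2 u'(x) v'(x) dx = ∫_0^7/2 f(x) v(x) dx + [u'(x) v(x)]_0^7/2.
Choose V so that boundary terms are either known or forced to vanish.
Mixed BC: u(0) = 0 (Dirichlet) and u'(7/2) = 0 (Neumann). Define V = {v ∈ H^1(0, 7/2) : v(0) = 0}. Then [u' v]_0^7/2 = u'(7/2)·v(7/2) − u'(0)·0 = 0.
Weak formulation: find u (satisfying any essential BC) such that ∫_0^7/2 u'(x) v'(x) dx = ∫_0^7/2 f v dx for all v ∈ V (Dirichlet at 0 absorbed into V; the Neumann datum at x = 7/2 is zero, so no boundary term remains).
Substituting f(x) = -3*x^2 + 3*x + 1, the right-hand side is ∫_0^7/2 (-3*x^2 + 3*x + 1) v dx.


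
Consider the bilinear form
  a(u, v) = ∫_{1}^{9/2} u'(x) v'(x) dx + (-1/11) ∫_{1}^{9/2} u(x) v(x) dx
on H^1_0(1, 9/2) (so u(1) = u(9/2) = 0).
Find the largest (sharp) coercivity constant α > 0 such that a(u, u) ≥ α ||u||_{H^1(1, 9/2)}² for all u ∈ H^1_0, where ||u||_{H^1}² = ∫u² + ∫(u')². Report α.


α = (-49 + 44*π^2)/(11*(4*π^2 + 49))

Coercivity of a(·,·) on H^1_0(1, 9/2) means a(u, u) ≥ α ||u||_{H^1}² for every u ∈ H^1_0.
The interval has length L = 7/2, and Poincaré/coercivity depend only on L. Here a(u, u) = ∫(u')² + (-1/11)·∫u².
Here c = -1/11 < 0 with |c| < (π/L)² = 4*π^2/49, so coercivity still holds. The condition a(u,u) ≥ α||u||_{H^1}² reads (1−α)∫(u')² ≥ (α−c)∫u². Any admissible α is ≤ 1 (rapidly oscillating u have ∫u²/∫(u')² → 0), and α = 1 would force 0 ≥ (1−c)∫u², impossible since c < 1; so 1−α > 0. By the sharp Poincaré inequality on H^1_0 of an interval of length L, ∫(u')² ≥ (π/L)²∫u² with equality for the first sine mode sin(π(x−x₀)/L) (x₀ the left endpoint), so the inequality holds for all u iff (1−α)(π/L)² ≥ α − c, i.e. α ≤ ((π/L)² + c)/((π/L)² + 1) = (1 + c(L/π)²)/(1 + (L/π)²). (Direct route, valid since c ≤ 0: Poincaré gives c∫u² ≥ c(L/π)²∫(u')², so a(u,u) ≥ (1 + c(L/π)²)∫(u')², while ||u||_{H^1}² ≤ (1 + (L/π)²)∫(u')²; dividing yields the same α.) With (π/L)² = 4*π^2/49 and c = -1/11, the largest admissible constant is α = ((π/L)² + c)/((π/L)² + 1).
Simplifying, α = (-49 + 44*π^2)/(11*(4*π^2 + 49)).


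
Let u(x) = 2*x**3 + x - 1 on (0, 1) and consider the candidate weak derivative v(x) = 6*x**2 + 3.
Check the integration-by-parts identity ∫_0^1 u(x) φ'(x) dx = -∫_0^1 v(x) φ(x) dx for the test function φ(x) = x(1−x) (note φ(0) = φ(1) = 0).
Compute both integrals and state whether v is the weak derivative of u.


LHS = -7/15, RHS = -4/5. No, v is not the weak derivative of u.

u(x) = 2*x**3 + x - 1, classical derivative u'(x) = 6*x**2 + 1.
φ(x) = x(1−x), so φ'(x) = 1 - 2*x.
Note φ(0) = φ(1) = 0, so the boundary term u·φ vanishes.
LHS = ∫_0^1 u(x) φ'(x) dx = ∫_0^1 (-4*x^4 + 2*x^3 - 2*x^2 + 3*x - 1) dx. Term by term:
  ∫_0^1 -4*x^4 dx = -4/5;  ∫_0^1 2*x^3 dx = 1/2;  ∫_0^1 -2*x^2 dx = -2/3;
  ∫_0^1 3*x dx = 3/2;  ∫_0^1 -1 dx = -1.
Sum: -4/5 + 1/2 − 2/3 + 3/2 − 1 = -7/15.
So LHS = -7/15.
∫_0^1 v(x) φ(x) dx = ∫_0^1 (-6*x^4 + 6*x^3 - 3*x^2 + 3*x) dx. Term by term:
  ∫_0^1 -6*x^4 dx = -6/5;  ∫_0^1 6*x^3 dx = 3/2;  ∫_0^1 -3*x^2 dx = -1;
  ∫_0^1 3*x dx = 3/2.
Sum: -6/5 + 3/2 − 1 + 3/2 = 4/5.
So RHS = -∫_0^1 v(x) φ(x) dx = -4/5.
LHS − RHS = 1/3 ≠ 0, so the identity fails.
(For a valid weak derivative the identity must hold for EVERY test function, in particular this one. The failure shows v is NOT the weak derivative of u.)
Correct weak derivative would be u'(x) = 6*x**2 + 1.


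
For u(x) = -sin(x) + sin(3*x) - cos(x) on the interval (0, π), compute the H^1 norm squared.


||u||_{H^1(0,π)}^2 = 7*π

u'(x) = sin(x) - cos(x) + 3*cos(3*x).
Expand u² and (u')² and integrate term by term on (0, π), using: for integers n ≥ 1, ∫_0^π sin²(nx) dx = ∫_0^π cos²(nx) dx = π/2; for n ≠ n', ∫_0^π sin(nx)sin(n'x) dx = ∫_0^π cos(nx)cos(n'x) dx = 0; and by product-to-sum, ∫_0^π sin(nx)cos(n'x) dx = ½∫_0^π [sin((n+n')x) + sin((n−n')x)] dx, which is 0 when n+n' is even and 2n/(n²−n'²) when n+n' is odd (it need not vanish on (0, π)).
  u² squared terms: (-1)²·∫cos(x)² dx = 1·π/2 = π/2;  (-1)²·∫sin(x)² dx = 1·π/2 = π/2;  (1)²·∫sin(3x)² dx = 1·π/2 = π/2.
  u² cross terms: 2·(-1)·(-1)·∫cos(x)·sin(x) dx = 2·(0) = 0;  2·(-1)·(1)·∫cos(x)·sin(3x) dx = -2·(0) = 0;  2·(-1)·(1)·∫sin(x)·sin(3x) dx = -2·(0) = 0.
  So ∫_0^π u² dx = π/2 + π/2 + π/2 + 0 + 0 + 0 = 3*π/2.
  (u')² squared terms: (-1)²·∫cos(x)² dx = 1·π/2 = π/2;  (3)²·∫cos(3x)² dx = 9·π/2 = 9*π/2;  (1)²·∫sin(x)² dx = 1·π/2 = π/2.
  (u')² cross terms: 2·(-1)·(3)·∫cos(x)·cos(3x) dx = -6·(0) = 0;  2·(-1)·(1)·∫cos(x)·sin(x) dx = -2·(0) = 0;  2·(3)·(1)·∫cos(3x)·sin(x) dx = 6·(0) = 0.
  So ∫_0^π (u')² dx = π/2 + 9*π/2 + π/2 + 0 + 0 + 0 = 11*π/2.
||u||_{H^1}^2 = (3*π/2) + (11*π/2) = 7*π.


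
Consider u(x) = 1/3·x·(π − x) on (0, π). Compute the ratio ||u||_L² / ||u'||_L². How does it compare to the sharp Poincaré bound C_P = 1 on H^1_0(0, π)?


||u||_L² / ||u'||_L² = sqrt(10)*π/10 < C_P = 1.

u(x) = 1/3·x·(π − x), so u'(x) = -2*x/3 + π/3.
u(x) = 1/3·x·(π − x) vanishes at x = 0 and x = π, so u ∈ H^1_0(0, π). Differentiate via the product rule and integrate the resulting polynomials term by term.
  ∫_0^π u² dx = ∫_0^π (x^4/9 - 2*π*x^3/9 + π^2*x^2/9) dx. Term by term:
    ∫_0^π x^4/9 dx = π^5/45;  ∫_0^π -2*π*x^3/9 dx = -π^5/18;  ∫_0^π π^2*x^2/9 dx = π^5/27.
  Sum: π^5/45 − π^5/18 + π^5/27 = π^5/270.
  ∫_0^π (u')² dx = ∫_0^π (4*x^2/9 - 4*π*x/9 + π^2/9) dx. Term by term:
    ∫_0^π 4*x^2/9 dx = 4*π^3/27;  ∫_0^π -4*π*x/9 dx = -2*π^3/9;  ∫_0^π π^2/9 dx = π^3/9.
  Sum: 4*π^3/27 − 2*π^3/9 + π^3/9 = π^3/27.
∫_0^π u² dx = π^5/270, so ||u||_L² = sqrt(30)*π^(5/2)/90.
∫_0^π (u')² dx = π^3/27, so ||u'||_L² = sqrt(3)*π^(3/2)/9.
Ratio ||u||_L² / ||u'||_L² = sqrt(10)*π/10.
Sharp Poincaré constant on H^1_0(0, π) is C_P = L/π = 1, achieved by sin(x).
A polynomial bump cannot attain the sharp Poincaré constant (only the first sine eigenfunction does), so the ratio is strictly less than C_P, consistent with ||u||_L² ≤ C_P ||u'||_L².


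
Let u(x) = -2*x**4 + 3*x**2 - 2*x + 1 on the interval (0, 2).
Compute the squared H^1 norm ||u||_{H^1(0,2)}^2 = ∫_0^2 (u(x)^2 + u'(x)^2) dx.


||u||_{H^1}^2 = 263974/315

The H^1 norm (squared) on an interval (0, L) is
  ||u||_{H^1}^2 = ∫_0^L u(x)^2 dx + ∫_0^L u'(x)^2 dx.
Compute u'(x) = -8*x**3 + 6*x - 2.
Then u(x)^2 = 4*x**8 - 12*x**6 + 8*x**5 + 5*x**4 - 12*x**3 + 10*x**2 - 4*x + 1 and u'(x)^2 = 64*x**6 - 96*x**4 + 32*x**3 + 36*x**2 - 24*x + 4.
Integrate each monomial from 0 to 2 using ∫_0^2 c·x^n dx = c·2^(n+1)/(n+1):
  ∫_0^2 u(x)^2 dx = ∫_0^2 (4*x^8 - 12*x^6 + 8*x^5 + 5*x^4 - 12*x^3 + 10*x^2 - 4*x + 1) dx. Term by term:
    ∫_0^2 4*x^8 dx = 2048/9;  ∫_0^2 -12*x^6 dx = -1536/7;  ∫_0^2 8*x^5 dx = 256/3;
    ∫_0^2 5*x^4 dx = 32;  ∫_0^2 -12*x^3 dx = -48;  ∫_0^2 10*x^2 dx = 80/3;
    ∫_0^2 -4*x dx = -8;  ∫_0^2 1 dx = 2.
  Sum: 2048/9 − 1536/7 + 256/3 + 32 − 48 + 80/3 − 8 + 2 = 6182/63.
  ∫_0^2 u'(x)^2 dx = ∫_0^2 (64*x^6 - 96*x^4 + 32*x^3 + 36*x^2 - 24*x + 4) dx. Term by term:
    ∫_0^2 64*x^6 dx = 8192/7;  ∫_0^2 -96*x^4 dx = -3072/5;  ∫_0^2 32*x^3 dx = 128;
    ∫_0^2 36*x^2 dx = 96;  ∫_0^2 -24*x dx = -48;  ∫_0^2 4 dx = 8.
  Sum: 8192/7 − 3072/5 + 128 + 96 − 48 + 8 = 25896/35.
Adding: ||u||_{H^1}^2 = 6182/63 + 25896/35 = 263974/315.


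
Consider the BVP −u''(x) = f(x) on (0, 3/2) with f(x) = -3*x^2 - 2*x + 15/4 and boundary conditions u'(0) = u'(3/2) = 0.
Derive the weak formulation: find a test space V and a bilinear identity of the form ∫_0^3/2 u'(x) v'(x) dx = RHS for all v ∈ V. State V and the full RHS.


V = H^1(0, 3/2) (no boundary constraint on v; u is determined up to an additive constant); weak form: ∫_0^3/2 u'v' dx = ∫_0^3/2 (-3*x^2 - 2*x + 15/4) v dx for all v ∈ V.

Multiply both sides by a test function v and integrate from 0 to 3/2:
  ∫_0^3/2 −u''(x) v(x) dx = ∫_0^3/2 f(x) v(x) dx.
Integrate the LHS by parts once:
  ∫_0^3/2 −u'' v dx = −[u'(x) v(x)]_0^3/2 + ∫_0^3/2 u'(x) v'(x) dx.
Thus ∫_0^3/2 u'(x) v'(x) dx = ∫_0^3/2 f(x) v(x) dx + [u'(x) v(x)]_0^3/2.
Choose V so that boundary terms are either known or forced to vanish.
u has homogeneous Neumann: u'(0) = u'(3/2) = 0. So [u' v]_0^3/2 = 0·v(3/2) − 0·v(0) = 0 for any v; take V = H^1(0, 3/2).
Weak formulation: find u (satisfying any essential BC) such that ∫_0^3/2 u'(x) v'(x) dx = ∫_0^3/2 f v dx for all v ∈ V (homogeneous Neumann, so boundary terms vanish).
Substituting f(x) = -3*x^2 - 2*x + 15/4, the right-hand side is ∫_0^3/2 (-3*x^2 - 2*x + 15/4) v dx.
Compatibility check (pure Neumann): taking v ≡ 1 ∈ V gives 0 = ∫_0^3/2 f dx + (0) − (0), i.e. ∫_0^3/2 f dx must equal u'(0) − u'(3/2) = 0. Indeed ∫_0^3/2 (-3*x^2 - 2*x + 15/4) dx = 0, so the data are compatible. The solution is then unique only up to an additive constant (fix it e.g. by requiring ∫_0^3/2 u dx = 0).


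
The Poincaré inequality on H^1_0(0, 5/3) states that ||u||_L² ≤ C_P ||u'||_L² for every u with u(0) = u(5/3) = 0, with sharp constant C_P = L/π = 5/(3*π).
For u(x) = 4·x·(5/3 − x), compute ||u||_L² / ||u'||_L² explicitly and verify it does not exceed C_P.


||u||_L² / ||u'||_L² = sqrt(10)/6 < C_P = 5/(3*π).

u(x) = 4·x·(5/3 − x), so u'(x) = 20/3 - 8*x.
u(x) = 4·x·(5/3 − x) vanishes at x = 0 and x = 5/3, so u ∈ H^1_0(0, 5/3). Differentiate via the product rule and integrate the resulting polynomials term by term.
  ∫_0^5/3 u² dx = ∫_0^5/3 (16*x^4 - 160*x^3/3 + 400*x^2/9) dx. Term by term:
    ∫_0^5/3 16*x^4 dx = 10000/243;  ∫_0^5/3 -160*x^3/3 dx = -25000/243;  ∫_0^5/3 400*x^2/9 dx = 50000/729.
  Sum: 10000/243 − 25000/243 + 50000/729 = 5000/729.
  ∫_0^5/3 (u')² dx = ∫_0^5/3 (64*x^2 - 320*x/3 + 400/9) dx. Term by term:
    ∫_0^5/3 64*x^2 dx = 8000/81;  ∫_0^5/3 -320*x/3 dx = -4000/27;  ∫_0^5/3 400/9 dx = 2000/27.
  Sum: 8000/81 − 4000/27 + 2000/27 = 2000/81.
∫_0^5/3 u² dx = 5000/729, so ||u||_L² = 50*sqrt(2)/27.
∫_0^5/3 (u')² dx = 2000/81, so ||u'||_L² = 20*sqrt(5)/9.
Ratio ||u||_L² / ||u'||_L² = sqrt(10)/6.
Sharp Poincaré constant on H^1_0(0, 5/3) is C_P = L/π = 5/(3*π), achieved by sin(3*π/5·x).
A polynomial bump cannot attain the sharp Poincaré constant (only the first sine eigenfunction does), so the ratio is strictly less than C_P, consistent with ||u||_L² ≤ C_P ||u'||_L².


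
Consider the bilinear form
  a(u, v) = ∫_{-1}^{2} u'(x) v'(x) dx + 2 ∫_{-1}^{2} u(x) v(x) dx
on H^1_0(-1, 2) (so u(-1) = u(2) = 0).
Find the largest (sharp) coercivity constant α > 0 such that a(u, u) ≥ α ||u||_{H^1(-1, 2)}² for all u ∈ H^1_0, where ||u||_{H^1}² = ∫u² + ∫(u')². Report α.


α = 1

Coercivity of a(·,·) on H^1_0(-1, 2) means a(u, u) ≥ α ||u||_{H^1}² for every u ∈ H^1_0.
The interval has length L = 3, and Poincaré/coercivity depend only on L. Here a(u, u) = ∫(u')² + (2)·∫u².
Here c = 2 ≥ 1, so a(u,u) = ∫(u')² + c∫u² ≥ ∫(u')² + ∫u² = ||u||_{H^1}², i.e. α = 1 works. No larger α is possible: a(u,u) ≥ α||u||_{H^1}² means (1−α)∫(u')² ≥ (α−c)∫u², and for the modes u_n = sin(nπ(x−x₀)/L) (x₀ the left endpoint) one has ∫u_n²/∫(u_n')² = (L/(nπ))² → 0, so a(u_n,u_n)/||u_n||_{H^1}² → 1. Hence the optimal constant is α = 1.
Therefore α = 1.


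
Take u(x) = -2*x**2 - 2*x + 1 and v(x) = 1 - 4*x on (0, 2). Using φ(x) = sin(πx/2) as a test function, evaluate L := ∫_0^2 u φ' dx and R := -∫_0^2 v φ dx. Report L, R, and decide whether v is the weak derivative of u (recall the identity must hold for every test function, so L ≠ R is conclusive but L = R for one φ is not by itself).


LHS = 24/π, RHS = 12/π. No, v is not the weak derivative of u.

u(x) = -2*x**2 - 2*x + 1, classical derivative u'(x) = -4*x - 2.
φ(x) = sin(πx/2), so φ'(x) = π*cos(π*x/2)/2.
Note φ(0) = φ(2) = 0, so the boundary term u·φ vanishes.
LHS = ∫_0^2 u(x) φ'(x) dx = ∫_0^2 (-π*x^2*cos(π*x/2) - π*x*cos(π*x/2) + π*cos(π*x/2)/2) dx. Term by term:
  ∫_0^2 π*cos(π*x/2)/2 dx = 0;  ∫_0^2 -π*x*cos(π*x/2) dx = 8/π;  ∫_0^2 -π*x^2*cos(π*x/2) dx = 16/π.
Sum: 0 + 8/π + 16/π = 24/π.
So LHS = 24/π.
∫_0^2 v(x) φ(x) dx = ∫_0^2 (-4*x*sin(π*x/2) + sin(π*x/2)) dx. Term by term:
  ∫_0^2 -4*x*sin(π*x/2) dx = -16/π;  ∫_0^2 sin(π*x/2) dx = 4/π.
Sum: -16/π + 4/π = -12/π.
So RHS = -∫_0^2 v(x) φ(x) dx = 12/π.
LHS − RHS = 12/π ≠ 0, so the identity fails.
(For a valid weak derivative the identity must hold for EVERY test function, in particular this one. The failure shows v is NOT the weak derivative of u.)
Correct weak derivative would be u'(x) = -4*x - 2.


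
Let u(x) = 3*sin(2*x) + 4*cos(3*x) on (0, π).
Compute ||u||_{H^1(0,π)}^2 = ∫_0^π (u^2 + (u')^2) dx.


||u||_{H^1(0,π)}^2 = -192 + 205*π/2

u'(x) = -12*sin(3*x) + 6*cos(2*x).
Expand u² and (u')² and integrate term by term on (0, π), using: for integers n ≥ 1, ∫_0^π sin²(nx) dx = ∫_0^π cos²(nx) dx = π/2; for n ≠ n', ∫_0^π sin(nx)sin(n'x) dx = ∫_0^π cos(nx)cos(n'x) dx = 0; and by product-to-sum, ∫_0^π sin(nx)cos(n'x) dx = ½∫_0^π [sin((n+n')x) + sin((n−n')x)] dx, which is 0 when n+n' is even and 2n/(n²−n'²) when n+n' is odd (it need not vanish on (0, π)).
  u² squared terms: (3)²·∫sin(2x)² dx = 9·π/2 = 9*π/2;  (4)²·∫cos(3x)² dx = 16·π/2 = 8*π.
  u² cross terms: 2·(3)·(4)·∫sin(2x)·cos(3x) dx = 24·(-4/5) = -96/5.
  So ∫_0^π u² dx = 9*π/2 + 8*π − 96/5 = -96/5 + 25*π/2.
  (u')² squared terms: (-12)²·∫sin(3x)² dx = 144·π/2 = 72*π;  (6)²·∫cos(2x)² dx = 36·π/2 = 18*π.
  (u')² cross terms: 2·(-12)·(6)·∫sin(3x)·cos(2x) dx = -144·(6/5) = -864/5.
  So ∫_0^π (u')² dx = 72*π + 18*π − 864/5 = -864/5 + 90*π.
||u||_{H^1}^2 = (-96/5 + 25*π/2) + (-864/5 + 90*π) = -192 + 205*π/2.


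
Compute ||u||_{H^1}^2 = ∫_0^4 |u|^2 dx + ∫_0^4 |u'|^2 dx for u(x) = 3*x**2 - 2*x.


||u||_{H^1}^2 = 26288/15

The H^1 norm (squared) on an interval (0, L) is
  ||u||_{H^1}^2 = ∫_0^L u(x)^2 dx + ∫_0^L u'(x)^2 dx.
Compute u'(x) = 6*x - 2.
Then u(x)^2 = 9*x**4 - 12*x**3 + 4*x**2 and u'(x)^2 = 36*x**2 - 24*x + 4.
Integrate each monomial from 0 to 4 using ∫_0^4 c·x^n dx = c·4^(n+1)/(n+1):
  ∫_0^4 u(x)^2 dx = ∫_0^4 (9*x^4 - 12*x^3 + 4*x^2) dx. Term by term:
    ∫_0^4 9*x^4 dx = 9216/5;  ∫_0^4 -12*x^3 dx = -768;  ∫_0^4 4*x^2 dx = 256/3.
  Sum: 9216/5 − 768 + 256/3 = 17408/15.
  ∫_0^4 u'(x)^2 dx = ∫_0^4 (36*x^2 - 24*x + 4) dx. Term by term:
    ∫_0^4 36*x^2 dx = 768;  ∫_0^4 -24*x dx = -192;  ∫_0^4 4 dx = 16.
  Sum: 768 − 192 + 16 = 592.
Adding: ||u||_{H^1}^2 = 17408/15 + 592 = 26288/15.


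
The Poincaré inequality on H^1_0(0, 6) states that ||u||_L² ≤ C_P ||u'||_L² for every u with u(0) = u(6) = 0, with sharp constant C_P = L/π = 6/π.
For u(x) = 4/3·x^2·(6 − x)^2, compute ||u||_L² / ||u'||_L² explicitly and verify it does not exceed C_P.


||u||_L² / ||u'||_L² = sqrt(3) < C_P = 6/π.

u(x) = 4/3·x^2·(6 − x)^2, so u'(x) = 16*x*(x - 6)*(x - 3)/3.
u(x) = 4/3·x^2·(6 − x)^2 vanishes at x = 0 and x = 6, so u ∈ H^1_0(0, 6). Differentiate via the product rule and integrate the resulting polynomials term by term.
  ∫_0^6 u² dx = ∫_0^6 (16*x^8/9 - 128*x^7/3 + 384*x^6 - 1536*x^5 + 2304*x^4) dx. Term by term:
    ∫_0^6 16*x^8/9 dx = 1990656;  ∫_0^6 -128*x^7/3 dx = -8957952;  ∫_0^6 384*x^6 dx = 107495424/7;
    ∫_0^6 -1536*x^5 dx = -11943936;  ∫_0^6 2304*x^4 dx = 17915904/5.
  Sum: 1990656 − 8957952 + 107495424/7 − 11943936 + 17915904/5 = 995328/35.
  ∫_0^6 (u')² dx = ∫_0^6 (256*x^6/9 - 512*x^5 + 3328*x^4 - 9216*x^3 + 9216*x^2) dx. Term by term:
    ∫_0^6 256*x^6/9 dx = 7962624/7;  ∫_0^6 -512*x^5 dx = -3981312;  ∫_0^6 3328*x^4 dx = 25878528/5;
    ∫_0^6 -9216*x^3 dx = -2985984;  ∫_0^6 9216*x^2 dx = 663552.
  Sum: 7962624/7 − 3981312 + 25878528/5 − 2985984 + 663552 = 331776/35.
∫_0^6 u² dx = 995328/35, so ||u||_L² = 576*sqrt(105)/35.
∫_0^6 (u')² dx = 331776/35, so ||u'||_L² = 576*sqrt(35)/35.
Ratio ||u||_L² / ||u'||_L² = sqrt(3).
Sharp Poincaré constant on H^1_0(0, 6) is C_P = L/π = 6/π, achieved by sin(π/6·x).
A polynomial bump cannot attain the sharp Poincaré constant (only the first sine eigenfunction does), so the ratio is strictly less than C_P, consistent with ||u||_L² ≤ C_P ||u'||_L².


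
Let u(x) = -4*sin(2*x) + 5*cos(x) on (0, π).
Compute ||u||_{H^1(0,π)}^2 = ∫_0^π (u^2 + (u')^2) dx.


||u||_{H^1(0,π)}^2 = -320/3 + 65*π

u'(x) = -5*sin(x) - 8*cos(2*x).
Expand u² and (u')² and integrate term by term on (0, π), using: for integers n ≥ 1, ∫_0^π sin²(nx) dx = ∫_0^π cos²(nx) dx = π/2; for n ≠ n', ∫_0^π sin(nx)sin(n'x) dx = ∫_0^π cos(nx)cos(n'x) dx = 0; and by product-to-sum, ∫_0^π sin(nx)cos(n'x) dx = ½∫_0^π [sin((n+n')x) + sin((n−n')x)] dx, which is 0 when n+n' is even and 2n/(n²−n'²) when n+n' is odd (it need not vanish on (0, π)).
  u² squared terms: (-4)²·∫sin(2x)² dx = 16·π/2 = 8*π;  (5)²·∫cos(x)² dx = 25·π/2 = 25*π/2.
  u² cross terms: 2·(-4)·(5)·∫sin(2x)·cos(x) dx = -40·(4/3) = -160/3.
  So ∫_0^π u² dx = 8*π + 25*π/2 − 160/3 = -160/3 + 41*π/2.
  (u')² squared terms: (-8)²·∫cos(2x)² dx = 64·π/2 = 32*π;  (-5)²·∫sin(x)² dx = 25·π/2 = 25*π/2.
  (u')² cross terms: 2·(-8)·(-5)·∫cos(2x)·sin(x) dx = 80·(-2/3) = -160/3.
  So ∫_0^π (u')² dx = 32*π + 25*π/2 − 160/3 = -160/3 + 89*π/2.
||u||_{H^1}^2 = (-160/3 + 41*π/2) + (-160/3 + 89*π/2) = -320/3 + 65*π.


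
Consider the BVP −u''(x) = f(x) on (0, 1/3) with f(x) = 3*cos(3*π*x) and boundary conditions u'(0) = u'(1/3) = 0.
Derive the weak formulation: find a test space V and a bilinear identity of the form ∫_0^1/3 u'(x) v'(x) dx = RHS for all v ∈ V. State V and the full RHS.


V = H^1(0, 1/3) (no boundary constraint on v; u is determined up to an additive constant); weak form: ∫_0^1/3 u'v' dx = ∫_0^1/3 (3*cos(3*π*x)) v dx for all v ∈ V.

Multiply both sides by a test function v and integrate from 0 to 1/3:
  ∫_0^1/3 −u''(x) v(x) dx = ∫_0^1/3 f(x) v(x) dx.
Integrate the LHS by parts once:
  ∫_0^1/3 −u'' v dx = −[u'(x) v(x)]_0^1/3 + ∫_0^1/3 u'(x) v'(x) dx.
Thus ∫_0^1/3 u'(x) v'(x) dx = ∫_0^1/3 f(x) v(x) dx + [u'(x) v(x)]_0^1/3.
Choose V so that boundary terms are either known or forced to vanish.
u has homogeneous Neumann: u'(0) = u'(1/3) = 0. So [u' v]_0^1/3 = 0·v(1/3) − 0·v(0) = 0 for any v; take V = H^1(0, 1/3).
Weak formulation: find u (satisfying any essential BC) such that ∫_0^1/3 u'(x) v'(x) dx = ∫_0^1/3 f v dx for all v ∈ V (homogeneous Neumann, so boundary terms vanish).
Substituting f(x) = 3*cos(3*π*x), the right-hand side is ∫_0^1/3 (3*cos(3*π*x)) v dx.
Compatibility check (pure Neumann): taking v ≡ 1 ∈ V gives 0 = ∫_0^1/3 f dx + (0) − (0), i.e. ∫_0^1/3 f dx must equal u'(0) − u'(1/3) = 0. Indeed ∫_0^1/3 (3*cos(3*π*x)) dx = 0, so the data are compatible. The solution is then unique only up to an additive constant (fix it e.g. by requiring ∫_0^1/3 u dx = 0).


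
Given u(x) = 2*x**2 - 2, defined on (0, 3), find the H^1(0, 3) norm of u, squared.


||u||_{H^1}^2 = 1392/5

The H^1 norm (squared) on an interval (0, L) is
  ||u||_{H^1}^2 = ∫_0^L u(x)^2 dx + ∫_0^L u'(x)^2 dx.
Compute u'(x) = 4*x.
Then u(x)^2 = 4*x**4 - 8*x**2 + 4 and u'(x)^2 = 16*x**2.
Integrate each monomial from 0 to 3 using ∫_0^3 c·x^n dx = c·3^(n+1)/(n+1):
  ∫_0^3 u(x)^2 dx = ∫_0^3 (4*x^4 - 8*x^2 + 4) dx. Term by term:
    ∫_0^3 4*x^4 dx = 972/5;  ∫_0^3 -8*x^2 dx = -72;  ∫_0^3 4 dx = 12.
  Sum: 972/5 − 72 + 12 = 672/5.
  ∫_0^3 u'(x)^2 dx = ∫_0^3 (16*x^2) dx. Term by term:
    ∫_0^3 16*x^2 dx = 144.
Adding: ||u||_{H^1}^2 = 672/5 + 144 = 1392/5.


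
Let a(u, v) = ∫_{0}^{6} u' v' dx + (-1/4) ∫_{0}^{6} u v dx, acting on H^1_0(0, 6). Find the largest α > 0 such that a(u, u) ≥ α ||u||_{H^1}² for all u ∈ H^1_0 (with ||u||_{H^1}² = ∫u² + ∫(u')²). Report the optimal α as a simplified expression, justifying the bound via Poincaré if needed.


α = (-9 + π^2)/(π^2 + 36)

Coercivity of a(·,·) on H^1_0(0, 6) means a(u, u) ≥ α ||u||_{H^1}² for every u ∈ H^1_0.
The interval has length L = 6, and Poincaré/coercivity depend only on L. Here a(u, u) = ∫(u')² + (-1/4)·∫u².
Here c = -1/4 < 0 with |c| < (π/L)² = π^2/36, so coercivity still holds. The condition a(u,u) ≥ α||u||_{H^1}² reads (1−α)∫(u')² ≥ (α−c)∫u². Any admissible α is ≤ 1 (rapidly oscillating u have ∫u²/∫(u')² → 0), and α = 1 would force 0 ≥ (1−c)∫u², impossible since c < 1; so 1−α > 0. By the sharp Poincaré inequality on H^1_0 of an interval of length L, ∫(u')² ≥ (π/L)²∫u² with equality for the first sine mode sin(π(x−x₀)/L) (x₀ the left endpoint), so the inequality holds for all u iff (1−α)(π/L)² ≥ α − c, i.e. α ≤ ((π/L)² + c)/((π/L)² + 1) = (1 + c(L/π)²)/(1 + (L/π)²). (Direct route, valid since c ≤ 0: Poincaré gives c∫u² ≥ c(L/π)²∫(u')², so a(u,u) ≥ (1 + c(L/π)²)∫(u')², while ||u||_{H^1}² ≤ (1 + (L/π)²)∫(u')²; dividing yields the same α.) With (π/L)² = π^2/36 and c = -1/4, the largest admissible constant is α = ((π/L)² + c)/((π/L)² + 1).
Simplifying, α = (-9 + π^2)/(π^2 + 36).


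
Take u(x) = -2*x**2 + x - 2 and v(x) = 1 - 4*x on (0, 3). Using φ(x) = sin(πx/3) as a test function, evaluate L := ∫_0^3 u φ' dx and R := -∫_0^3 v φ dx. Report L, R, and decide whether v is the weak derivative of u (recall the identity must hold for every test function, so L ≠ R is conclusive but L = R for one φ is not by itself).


LHS = 30/π, RHS = 30/π. Yes, v = u' weakly.

u(x) = -2*x**2 + x - 2, classical derivative u'(x) = 1 - 4*x.
φ(x) = sin(πx/3), so φ'(x) = π*cos(π*x/3)/3.
Note φ(0) = φ(3) = 0, so the boundary term u·φ vanishes.
LHS = ∫_0^3 u(x) φ'(x) dx = ∫_0^3 (-2*π*x^2*cos(π*x/3)/3 + π*x*cos(π*x/3)/3 - 2*π*cos(π*x/3)/3) dx. Term by term:
  ∫_0^3 -2*π*cos(π*x/3)/3 dx = 0;  ∫_0^3 -2*π*x^2*cos(π*x/3)/3 dx = 36/π;  ∫_0^3 π*x*cos(π*x/3)/3 dx = -6/π.
Sum: 0 + 36/π − 6/π = 30/π.
So LHS = 30/π.
∫_0^3 v(x) φ(x) dx = ∫_0^3 (-4*x*sin(π*x/3) + sin(π*x/3)) dx. Term by term:
  ∫_0^3 -4*x*sin(π*x/3) dx = -36/π;  ∫_0^3 sin(π*x/3) dx = 6/π.
Sum: -36/π + 6/π = -30/π.
So RHS = -∫_0^3 v(x) φ(x) dx = 30/π.
LHS = RHS, so the identity holds for this test φ.
Moreover u is smooth here and v(x) = u'(x) = 1 - 4*x pointwise, so the identity holds for every test function. Hence v is the weak derivative of u.


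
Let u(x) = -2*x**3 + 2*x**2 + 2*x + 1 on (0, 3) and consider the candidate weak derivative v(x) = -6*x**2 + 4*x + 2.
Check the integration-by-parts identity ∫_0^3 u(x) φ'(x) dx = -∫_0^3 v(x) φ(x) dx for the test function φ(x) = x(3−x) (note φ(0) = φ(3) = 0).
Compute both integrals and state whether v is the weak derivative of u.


LHS = 369/10, RHS = 369/10. Yes, v = u' weakly.

u(x) = -2*x**3 + 2*x**2 + 2*x + 1, classical derivative u'(x) = -6*x**2 + 4*x + 2.
φ(x) = x(3−x), so φ'(x) = 3 - 2*x.
Note φ(0) = φ(3) = 0, so the boundary term u·φ vanishes.
LHS = ∫_0^3 u(x) φ'(x) dx = ∫_0^3 (4*x^4 - 10*x^3 + 2*x^2 + 4*x + 3) dx. Term by term:
  ∫_0^3 4*x^4 dx = 972/5;  ∫_0^3 -10*x^3 dx = -405/2;  ∫_0^3 2*x^2 dx = 18;
  ∫_0^3 4*x dx = 18;  ∫_0^3 3 dx = 9.
Sum: 972/5 − 405/2 + 18 + 18 + 9 = 369/10.
So LHS = 369/10.
∫_0^3 v(x) φ(x) dx = ∫_0^3 (6*x^4 - 22*x^3 + 10*x^2 + 6*x) dx. Term by term:
  ∫_0^3 6*x^4 dx = 1458/5;  ∫_0^3 -22*x^3 dx = -891/2;  ∫_0^3 10*x^2 dx = 90;
  ∫_0^3 6*x dx = 27.
Sum: 1458/5 − 891/2 + 90 + 27 = -369/10.
So RHS = -∫_0^3 v(x) φ(x) dx = 369/10.
LHS = RHS, so the identity holds for this test φ.
Moreover u is smooth here and v(x) = u'(x) = -6*x**2 + 4*x + 2 pointwise, so the identity holds for every test function. Hence v is the weak derivative of u.


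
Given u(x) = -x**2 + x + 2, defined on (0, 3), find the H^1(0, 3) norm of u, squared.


||u||_{H^1}^2 = 321/10

The H^1 norm (squared) on an interval (0, L) is
  ||u||_{H^1}^2 = ∫_0^L u(x)^2 dx + ∫_0^L u'(x)^2 dx.
Compute u'(x) = 1 - 2*x.
Then u(x)^2 = x**4 - 2*x**3 - 3*x**2 + 4*x + 4 and u'(x)^2 = 4*x**2 - 4*x + 1.
Integrate each monomial from 0 to 3 using ∫_0^3 c·x^n dx = c·3^(n+1)/(n+1):
  ∫_0^3 u(x)^2 dx = ∫_0^3 (x^4 - 2*x^3 - 3*x^2 + 4*x + 4) dx. Term by term:
    ∫_0^3 x^4 dx = 243/5;  ∫_0^3 -2*x^3 dx = -81/2;  ∫_0^3 -3*x^2 dx = -27;
    ∫_0^3 4*x dx = 18;  ∫_0^3 4 dx = 12.
  Sum: 243/5 − 81/2 − 27 + 18 + 12 = 111/10.
  ∫_0^3 u'(x)^2 dx = ∫_0^3 (4*x^2 - 4*x + 1) dx. Term by term:
    ∫_0^3 4*x^2 dx = 36;  ∫_0^3 -4*x dx = -18;  ∫_0^3 1 dx = 3.
  Sum: 36 − 18 + 3 = 21.
Adding: ||u||_{H^1}^2 = 111/10 + 21 = 321/10.


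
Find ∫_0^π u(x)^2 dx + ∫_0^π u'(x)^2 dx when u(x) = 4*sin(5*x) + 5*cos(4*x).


||u||_{H^1(0,π)}^2 = 6800/9 + 841*π/2

u'(x) = -20*sin(4*x) + 20*cos(5*x).
Expand u² and (u')² and integrate term by term on (0, π), using: for integers n ≥ 1, ∫_0^π sin²(nx) dx = ∫_0^π cos²(nx) dx = π/2; for n ≠ n', ∫_0^π sin(nx)sin(n'x) dx = ∫_0^π cos(nx)cos(n'x) dx = 0; and by product-to-sum, ∫_0^π sin(nx)cos(n'x) dx = ½∫_0^π [sin((n+n')x) + sin((n−n')x)] dx, which is 0 when n+n' is even and 2n/(n²−n'²) when n+n' is odd (it need not vanish on (0, π)).
  u² squared terms: (4)²·∫sin(5x)² dx = 16·π/2 = 8*π;  (5)²·∫cos(4x)² dx = 25·π/2 = 25*π/2.
  u² cross terms: 2·(4)·(5)·∫sin(5x)·cos(4x) dx = 40·(10/9) = 400/9.
  So ∫_0^π u² dx = 8*π + 25*π/2 + 400/9 = 400/9 + 41*π/2.
  (u')² squared terms: (-20)²·∫sin(4x)² dx = 400·π/2 = 200*π;  (20)²·∫cos(5x)² dx = 400·π/2 = 200*π.
  (u')² cross terms: 2·(-20)·(20)·∫sin(4x)·cos(5x) dx = -800·(-8/9) = 6400/9.
  So ∫_0^π (u')² dx = 200*π + 200*π + 6400/9 = 6400/9 + 400*π.
||u||_{H^1}^2 = (400/9 + 41*π/2) + (6400/9 + 400*π) = 6800/9 + 841*π/2.
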